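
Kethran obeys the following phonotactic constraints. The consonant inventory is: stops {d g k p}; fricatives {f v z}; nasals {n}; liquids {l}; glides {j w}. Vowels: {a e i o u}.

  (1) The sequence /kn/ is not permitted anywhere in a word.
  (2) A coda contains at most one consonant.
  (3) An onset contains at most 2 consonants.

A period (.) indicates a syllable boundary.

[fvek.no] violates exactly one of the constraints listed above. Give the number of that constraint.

1

[fvek.no]: contains banned sequence /kn/.
This is a violation of constraint 1: "The sequence /kn/ is not permitted anywhere in a word."
The remaining constraints (2, 3) are satisfied.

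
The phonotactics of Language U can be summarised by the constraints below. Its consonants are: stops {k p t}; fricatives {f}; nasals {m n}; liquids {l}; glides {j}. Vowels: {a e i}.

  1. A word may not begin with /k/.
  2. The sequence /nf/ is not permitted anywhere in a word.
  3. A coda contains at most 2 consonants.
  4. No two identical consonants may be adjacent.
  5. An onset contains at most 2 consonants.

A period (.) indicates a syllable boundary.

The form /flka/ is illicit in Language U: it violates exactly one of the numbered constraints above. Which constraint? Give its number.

/flka/: syllable 1 onset /flk/ has 3 consonants (> 2).
This is a violation of constraint 5: "An onset contains at most 2 consonants."
The remaining constraints (1, 2, 3, 4) are satisfied.

5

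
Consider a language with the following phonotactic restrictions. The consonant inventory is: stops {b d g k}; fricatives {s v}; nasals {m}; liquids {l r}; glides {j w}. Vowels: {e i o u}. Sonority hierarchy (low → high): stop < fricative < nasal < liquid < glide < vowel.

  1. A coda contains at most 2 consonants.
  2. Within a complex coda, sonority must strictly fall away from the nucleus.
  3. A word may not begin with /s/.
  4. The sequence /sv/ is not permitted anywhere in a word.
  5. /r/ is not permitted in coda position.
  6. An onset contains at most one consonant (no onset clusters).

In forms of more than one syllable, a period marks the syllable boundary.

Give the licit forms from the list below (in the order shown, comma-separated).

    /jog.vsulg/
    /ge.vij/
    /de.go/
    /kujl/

/ge.vij/, /de.go/, /kujl/

/jog.vsulg/ — violates constraint 6: syllable 2 onset /vs/ has 2 consonants (> 1) → illicit
/ge.vij/ — σ1 onset /g/, coda /∅/ ok; σ2 onset /v/, coda /j/ ok → licit
/de.go/ — σ1 onset /d/, coda /∅/ ok; σ2 onset /g/, coda /∅/ ok → licit
/kujl/ — σ1 onset /k/, coda /jl/ (5→4 falls) ok → licit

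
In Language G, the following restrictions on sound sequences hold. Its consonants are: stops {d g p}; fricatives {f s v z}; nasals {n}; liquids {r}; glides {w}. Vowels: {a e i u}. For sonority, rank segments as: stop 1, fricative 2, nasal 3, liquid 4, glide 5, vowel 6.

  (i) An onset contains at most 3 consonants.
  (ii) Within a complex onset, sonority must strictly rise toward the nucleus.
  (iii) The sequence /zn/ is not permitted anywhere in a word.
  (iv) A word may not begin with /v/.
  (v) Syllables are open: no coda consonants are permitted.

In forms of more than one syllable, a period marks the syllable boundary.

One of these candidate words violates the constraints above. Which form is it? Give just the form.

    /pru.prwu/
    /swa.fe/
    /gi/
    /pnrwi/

/pru.prwu/ — σ1 onset /pr/ (1→4 rises), coda /∅/ ok; σ2 onset /prw/ (1→4→5 rises), coda /∅/ ok → phonotactically legal
/swa.fe/ — σ1 onset /sw/ (2→5 rises), coda /∅/ ok; σ2 onset /f/, coda /∅/ ok → phonotactically legal
/gi/ — σ1 onset /g/, coda /∅/ ok → phonotactically legal
/pnrwi/ — violates constraint (i): syllable 1 onset /pnrw/ has 4 consonants (> 3) → phonotactically illegal

/pnrwi/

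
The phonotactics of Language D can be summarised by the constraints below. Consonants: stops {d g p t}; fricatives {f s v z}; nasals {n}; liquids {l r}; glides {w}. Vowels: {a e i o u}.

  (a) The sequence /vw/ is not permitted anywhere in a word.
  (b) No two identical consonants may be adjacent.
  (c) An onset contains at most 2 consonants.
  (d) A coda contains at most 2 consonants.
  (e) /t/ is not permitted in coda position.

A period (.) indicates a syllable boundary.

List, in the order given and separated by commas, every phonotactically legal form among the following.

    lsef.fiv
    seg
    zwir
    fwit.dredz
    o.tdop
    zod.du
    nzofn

seg, zwir, o.tdop, nzofn

lsef.fiv — violates constraint (b): adjacent identical consonants /ff/ → phonotactically illegal
seg — σ1 onset /s/, coda /g/ ok → phonotactically legal
zwir — σ1 onset /zw/ (2C), coda /r/ ok → phonotactically legal
fwit.dredz — violates constraint (e): syllable 1 coda contains /t/ → phonotactically illegal
o.tdop — σ1 onset /∅/, coda /∅/ ok; σ2 onset /td/ (2C), coda /p/ ok → phonotactically legal
zod.du — violates constraint (b): adjacent identical consonants /dd/ → phonotactically illegal
nzofn — σ1 onset /nz/ (2C), coda /fn/ (2C) ok → phonotactically legal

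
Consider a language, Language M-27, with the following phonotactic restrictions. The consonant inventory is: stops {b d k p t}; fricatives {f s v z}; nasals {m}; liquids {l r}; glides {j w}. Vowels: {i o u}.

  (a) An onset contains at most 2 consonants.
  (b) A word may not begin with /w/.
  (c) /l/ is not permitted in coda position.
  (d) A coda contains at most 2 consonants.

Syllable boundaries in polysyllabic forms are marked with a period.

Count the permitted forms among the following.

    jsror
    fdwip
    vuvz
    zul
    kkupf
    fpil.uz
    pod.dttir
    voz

jsror — violates constraint (a): syllable 1 onset /jsr/ has 3 consonants (> 2) → not permitted
fdwip — violates constraint (a): syllable 1 onset /fdw/ has 3 consonants (> 2) → not permitted
vuvz — σ1 onset /v/, coda /vz/ (2C) ok → permitted
zul — violates constraint (c): syllable 1 coda contains /l/ → not permitted
kkupf — σ1 onset /kk/ (2C), coda /pf/ (2C) ok → permitted
fpil.uz — violates constraint (c): syllable 1 coda contains /l/ → not permitted
pod.dttir — violates constraint (a): syllable 2 onset /dtt/ has 3 consonants (> 2) → not permitted
voz — σ1 onset /v/, coda /z/ ok → permitted
Permitted: vuvz, kkupf, voz → 3.

3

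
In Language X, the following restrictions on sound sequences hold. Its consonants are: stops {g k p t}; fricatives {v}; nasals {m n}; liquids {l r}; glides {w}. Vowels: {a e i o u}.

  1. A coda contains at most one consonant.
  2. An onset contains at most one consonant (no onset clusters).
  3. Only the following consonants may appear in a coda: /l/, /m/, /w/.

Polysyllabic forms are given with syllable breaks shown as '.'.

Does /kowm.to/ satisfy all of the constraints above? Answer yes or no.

no

/kowm.to/ — violates constraint 1: syllable 1 coda /wm/ has 2 consonants (> 1) → not permitted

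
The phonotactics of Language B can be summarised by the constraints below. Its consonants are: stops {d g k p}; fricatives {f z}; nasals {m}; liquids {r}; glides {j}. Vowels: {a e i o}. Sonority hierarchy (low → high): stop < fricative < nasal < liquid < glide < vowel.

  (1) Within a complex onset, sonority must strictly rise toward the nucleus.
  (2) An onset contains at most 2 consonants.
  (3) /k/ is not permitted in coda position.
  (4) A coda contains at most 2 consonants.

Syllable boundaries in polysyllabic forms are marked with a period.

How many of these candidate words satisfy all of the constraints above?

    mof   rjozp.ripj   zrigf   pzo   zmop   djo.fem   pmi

7

mof — σ1 onset /m/, coda /f/ ok → phonotactically legal
rjozp.ripj — σ1 onset /rj/ (4→5 rises), coda /zp/ (2C) ok; σ2 onset /r/, coda /pj/ (2C) ok → phonotactically legal
zrigf — σ1 onset /zr/ (2→4 rises), coda /gf/ (2C) ok → phonotactically legal
pzo — σ1 onset /pz/ (1→2 rises), coda /∅/ ok → phonotactically legal
zmop — σ1 onset /zm/ (2→3 rises), coda /p/ ok → phonotactically legal
djo.fem — σ1 onset /dj/ (1→5 rises), coda /∅/ ok; σ2 onset /f/, coda /m/ ok → phonotactically legal
pmi — σ1 onset /pm/ (1→3 rises), coda /∅/ ok → phonotactically legal
Phonotactically legal: mof, rjozp.ripj, zrigf, pzo, zmop, djo.fem, pmi → 7.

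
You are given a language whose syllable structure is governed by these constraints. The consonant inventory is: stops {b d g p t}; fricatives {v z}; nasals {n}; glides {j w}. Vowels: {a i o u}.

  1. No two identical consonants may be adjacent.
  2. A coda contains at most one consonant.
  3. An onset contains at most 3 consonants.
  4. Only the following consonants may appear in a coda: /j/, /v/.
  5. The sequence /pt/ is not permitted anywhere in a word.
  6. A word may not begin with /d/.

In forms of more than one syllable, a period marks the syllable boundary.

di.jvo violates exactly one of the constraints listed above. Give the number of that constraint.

di.jvo: word begins with /d/.
This is a violation of constraint 6: "A word may not begin with /d/."
The remaining constraints (1, 2, 3, 4, 5) are satisfied.

6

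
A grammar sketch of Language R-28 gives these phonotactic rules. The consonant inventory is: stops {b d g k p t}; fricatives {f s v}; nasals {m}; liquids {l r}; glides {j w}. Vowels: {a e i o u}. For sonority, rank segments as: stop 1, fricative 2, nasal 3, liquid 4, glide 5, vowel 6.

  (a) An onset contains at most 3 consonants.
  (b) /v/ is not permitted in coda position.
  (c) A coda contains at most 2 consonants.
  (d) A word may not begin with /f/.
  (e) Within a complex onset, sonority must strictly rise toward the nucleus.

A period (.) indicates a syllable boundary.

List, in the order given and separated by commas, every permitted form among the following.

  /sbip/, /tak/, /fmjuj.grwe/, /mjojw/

/sbip/ — violates constraint (e): syllable 1 onset /sb/: /s/ (fricative, 2) → /b/ (stop, 1) does not rise → not permitted
/tak/ — σ1 onset /t/, coda /k/ ok → permitted
/fmjuj.grwe/ — violates constraint (d): word begins with /f/ → not permitted
/mjojw/ — σ1 onset /mj/ (3→5 rises), coda /jw/ (2C) ok → permitted

/tak/, /mjojw/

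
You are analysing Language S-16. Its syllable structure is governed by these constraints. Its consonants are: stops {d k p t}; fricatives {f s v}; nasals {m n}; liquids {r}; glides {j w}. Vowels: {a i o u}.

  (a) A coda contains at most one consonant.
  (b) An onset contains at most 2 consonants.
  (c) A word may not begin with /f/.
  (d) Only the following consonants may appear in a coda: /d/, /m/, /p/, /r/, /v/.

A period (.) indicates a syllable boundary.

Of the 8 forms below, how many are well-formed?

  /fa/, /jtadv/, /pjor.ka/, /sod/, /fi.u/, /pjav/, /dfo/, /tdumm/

/fa/ — violates constraint (c): word begins with /f/ → ill-formed
/jtadv/ — violates constraint (a): syllable 1 coda /dv/ has 2 consonants (> 1) → ill-formed
/pjor.ka/ — σ1 onset /pj/ (2C), coda /r/ ok; σ2 onset /k/, coda /∅/ ok → well-formed
/sod/ — σ1 onset /s/, coda /d/ ok → well-formed
/fi.u/ — violates constraint (c): word begins with /f/ → ill-formed
/pjav/ — σ1 onset /pj/ (2C), coda /v/ ok → well-formed
/dfo/ — σ1 onset /df/ (2C), coda /∅/ ok → well-formed
/tdumm/ — violates constraint (a): syllable 1 coda /mm/ has 2 consonants (> 1) → ill-formed
Well-formed: /pjor.ka/, /sod/, /pjav/, /dfo/ → 4.

4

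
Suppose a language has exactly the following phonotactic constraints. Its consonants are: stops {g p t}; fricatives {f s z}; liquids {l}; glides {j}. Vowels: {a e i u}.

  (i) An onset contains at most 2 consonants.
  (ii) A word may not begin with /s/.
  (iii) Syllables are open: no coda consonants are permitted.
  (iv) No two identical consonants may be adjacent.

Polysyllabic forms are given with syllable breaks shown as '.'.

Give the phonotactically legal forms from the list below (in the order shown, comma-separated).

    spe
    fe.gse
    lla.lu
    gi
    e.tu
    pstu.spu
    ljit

spe — violates constraint (ii): word begins with /s/ → phonotactically illegal
fe.gse — σ1 onset /f/, coda /∅/ ok; σ2 onset /gs/ (2C), coda /∅/ ok → phonotactically legal
lla.lu — violates constraint (iv): adjacent identical consonants /ll/ → phonotactically illegal
gi — σ1 onset /g/, coda /∅/ ok → phonotactically legal
e.tu — σ1 onset /∅/, coda /∅/ ok; σ2 onset /t/, coda /∅/ ok → phonotactically legal
pstu.spu — violates constraint (i): syllable 1 onset /pst/ has 3 consonants (> 2) → phonotactically illegal
ljit — violates constraint (iii): syllable 1 coda /t/ has 1 consonant (> 0) → phonotactically illegal

fe.gse, gi, e.tu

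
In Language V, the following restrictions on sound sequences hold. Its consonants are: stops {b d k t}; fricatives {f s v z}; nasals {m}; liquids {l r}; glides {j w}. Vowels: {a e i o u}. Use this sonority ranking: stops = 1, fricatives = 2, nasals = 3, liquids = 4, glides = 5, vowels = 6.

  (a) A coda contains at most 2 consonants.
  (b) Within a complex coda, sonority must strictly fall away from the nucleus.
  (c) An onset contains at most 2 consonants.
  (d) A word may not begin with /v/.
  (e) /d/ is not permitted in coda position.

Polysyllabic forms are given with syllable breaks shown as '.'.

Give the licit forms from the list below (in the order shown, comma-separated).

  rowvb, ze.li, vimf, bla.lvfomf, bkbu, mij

rowvb — violates constraint (a): syllable 1 coda /wvb/ has 3 consonants (> 2) → illicit
ze.li — σ1 onset /z/, coda /∅/ ok; σ2 onset /l/, coda /∅/ ok → licit
vimf — violates constraint (d): word begins with /v/ → illicit
bla.lvfomf — violates constraint (c): syllable 2 onset /lvf/ has 3 consonants (> 2) → illicit
bkbu — violates constraint (c): syllable 1 onset /bkb/ has 3 consonants (> 2) → illicit
mij — σ1 onset /m/, coda /j/ ok → licit

ze.li, mij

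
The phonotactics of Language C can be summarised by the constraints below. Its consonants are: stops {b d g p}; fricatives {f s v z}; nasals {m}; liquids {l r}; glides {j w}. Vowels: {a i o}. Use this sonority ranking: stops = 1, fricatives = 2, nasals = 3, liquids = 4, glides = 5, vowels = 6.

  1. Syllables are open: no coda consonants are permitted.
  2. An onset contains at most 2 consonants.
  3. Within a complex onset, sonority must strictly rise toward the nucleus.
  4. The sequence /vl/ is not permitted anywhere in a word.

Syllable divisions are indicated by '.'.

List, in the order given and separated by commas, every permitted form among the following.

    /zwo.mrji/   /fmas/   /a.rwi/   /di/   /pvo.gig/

/zwo.mrji/ — violates constraint 2: syllable 2 onset /mrj/ has 3 consonants (> 2) → not permitted
/fmas/ — violates constraint 1: syllable 1 coda /s/ has 1 consonant (> 0) → not permitted
/a.rwi/ — σ1 onset /∅/, coda /∅/ ok; σ2 onset /rw/ (4→5 rises), coda /∅/ ok → permitted
/di/ — σ1 onset /d/, coda /∅/ ok → permitted
/pvo.gig/ — violates constraint 1: syllable 2 coda /g/ has 1 consonant (> 0) → not permitted

/a.rwi/, /di/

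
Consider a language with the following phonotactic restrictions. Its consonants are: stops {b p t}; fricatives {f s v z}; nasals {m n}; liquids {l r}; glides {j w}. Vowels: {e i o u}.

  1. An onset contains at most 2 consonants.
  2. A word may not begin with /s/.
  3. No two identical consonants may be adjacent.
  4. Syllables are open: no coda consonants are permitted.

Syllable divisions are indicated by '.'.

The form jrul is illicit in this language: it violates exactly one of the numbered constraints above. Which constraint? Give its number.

jrul: syllable 1 coda /l/ has 1 consonant (> 0).
This is a violation of constraint 4: "Syllables are open: no coda consonants are permitted."
The remaining constraints (1, 2, 3) are satisfied.

4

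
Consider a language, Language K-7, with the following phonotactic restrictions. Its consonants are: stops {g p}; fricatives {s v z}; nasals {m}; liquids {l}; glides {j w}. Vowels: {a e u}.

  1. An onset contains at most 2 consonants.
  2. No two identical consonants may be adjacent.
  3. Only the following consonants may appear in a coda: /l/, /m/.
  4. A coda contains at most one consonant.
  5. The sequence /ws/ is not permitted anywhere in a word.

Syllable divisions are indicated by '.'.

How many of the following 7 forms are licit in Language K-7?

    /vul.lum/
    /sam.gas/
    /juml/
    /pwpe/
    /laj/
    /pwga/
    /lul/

1

/vul.lum/ — violates constraint 2: adjacent identical consonants /ll/ → illicit
/sam.gas/ — violates constraint 3: syllable 2 coda contains /s/, which is not a licensed coda consonant → illicit
/juml/ — violates constraint 4: syllable 1 coda /ml/ has 2 consonants (> 1) → illicit
/pwpe/ — violates constraint 1: syllable 1 onset /pwp/ has 3 consonants (> 2) → illicit
/laj/ — violates constraint 3: syllable 1 coda contains /j/, which is not a licensed coda consonant → illicit
/pwga/ — violates constraint 1: syllable 1 onset /pwg/ has 3 consonants (> 2) → illicit
/lul/ — σ1 onset /l/, coda /l/ ok → licit
Licit: /lul/ → 1.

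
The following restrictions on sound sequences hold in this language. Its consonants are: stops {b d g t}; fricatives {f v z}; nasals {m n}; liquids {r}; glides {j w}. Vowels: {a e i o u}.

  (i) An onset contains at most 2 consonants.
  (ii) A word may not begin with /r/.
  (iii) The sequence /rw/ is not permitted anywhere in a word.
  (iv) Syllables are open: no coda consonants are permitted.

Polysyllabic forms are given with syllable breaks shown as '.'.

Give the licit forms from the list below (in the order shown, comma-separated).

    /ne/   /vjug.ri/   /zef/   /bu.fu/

/ne/ — σ1 onset /n/, coda /∅/ ok → licit
/vjug.ri/ — violates constraint (iv): syllable 1 coda /g/ has 1 consonant (> 0) → illicit
/zef/ — violates constraint (iv): syllable 1 coda /f/ has 1 consonant (> 0) → illicit
/bu.fu/ — σ1 onset /b/, coda /∅/ ok; σ2 onset /f/, coda /∅/ ok → licit

/ne/, /bu.fu/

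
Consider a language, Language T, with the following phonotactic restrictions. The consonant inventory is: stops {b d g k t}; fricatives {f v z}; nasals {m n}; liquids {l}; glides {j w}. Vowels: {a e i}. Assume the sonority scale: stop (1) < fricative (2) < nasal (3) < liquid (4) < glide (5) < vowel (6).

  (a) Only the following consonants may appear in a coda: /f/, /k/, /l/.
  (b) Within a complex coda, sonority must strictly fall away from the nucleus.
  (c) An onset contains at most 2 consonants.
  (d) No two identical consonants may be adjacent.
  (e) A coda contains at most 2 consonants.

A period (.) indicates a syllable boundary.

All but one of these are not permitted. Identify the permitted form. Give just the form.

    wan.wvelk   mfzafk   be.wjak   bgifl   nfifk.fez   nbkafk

wan.wvelk — violates constraint (a): syllable 1 coda contains /n/, which is not a licensed coda consonant → not permitted
mfzafk — violates constraint (c): syllable 1 onset /mfz/ has 3 consonants (> 2) → not permitted
be.wjak — σ1 onset /b/, coda /∅/ ok; σ2 onset /wj/ (2C), coda /k/ ok → permitted
bgifl — violates constraint (b): syllable 1 coda /fl/: /f/ (fricative, 2) → /l/ (liquid, 4) does not fall → not permitted
nfifk.fez — violates constraint (a): syllable 2 coda contains /z/, which is not a licensed coda consonant → not permitted
nbkafk — violates constraint (c): syllable 1 onset /nbk/ has 3 consonants (> 2) → not permitted

be.wjak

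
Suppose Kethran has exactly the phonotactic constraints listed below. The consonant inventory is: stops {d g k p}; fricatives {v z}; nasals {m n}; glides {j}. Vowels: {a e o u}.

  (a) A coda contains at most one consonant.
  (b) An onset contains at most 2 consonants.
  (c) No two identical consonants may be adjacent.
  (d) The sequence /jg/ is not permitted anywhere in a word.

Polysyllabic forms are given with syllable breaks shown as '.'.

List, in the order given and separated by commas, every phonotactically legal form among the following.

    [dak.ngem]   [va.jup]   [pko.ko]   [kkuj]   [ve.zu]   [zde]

[dak.ngem] — σ1 onset /d/, coda /k/ ok; σ2 onset /ng/ (2C), coda /m/ ok → phonotactically legal
[va.jup] — σ1 onset /v/, coda /∅/ ok; σ2 onset /j/, coda /p/ ok → phonotactically legal
[pko.ko] — σ1 onset /pk/ (2C), coda /∅/ ok; σ2 onset /k/, coda /∅/ ok → phonotactically legal
[kkuj] — violates constraint (c): adjacent identical consonants /kk/ → phonotactically illegal
[ve.zu] — σ1 onset /v/, coda /∅/ ok; σ2 onset /z/, coda /∅/ ok → phonotactically legal
[zde] — σ1 onset /zd/ (2C), coda /∅/ ok → phonotactically legal

[dak.ngem], [va.jup], [pko.ko], [ve.zu], [zde]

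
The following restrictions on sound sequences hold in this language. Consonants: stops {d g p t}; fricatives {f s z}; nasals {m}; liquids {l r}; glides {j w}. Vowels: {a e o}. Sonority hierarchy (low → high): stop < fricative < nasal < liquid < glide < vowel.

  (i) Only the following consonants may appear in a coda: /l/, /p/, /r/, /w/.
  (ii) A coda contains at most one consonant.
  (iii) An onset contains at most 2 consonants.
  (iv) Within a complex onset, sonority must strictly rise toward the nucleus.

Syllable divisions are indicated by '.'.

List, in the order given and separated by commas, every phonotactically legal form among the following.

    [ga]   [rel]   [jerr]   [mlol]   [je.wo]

[ga] — σ1 onset /g/, coda /∅/ ok → phonotactically legal
[rel] — σ1 onset /r/, coda /l/ ok → phonotactically legal
[jerr] — violates constraint (ii): syllable 1 coda /rr/ has 2 consonants (> 1) → phonotactically illegal
[mlol] — σ1 onset /ml/ (3→4 rises), coda /l/ ok → phonotactically legal
[je.wo] — σ1 onset /j/, coda /∅/ ok; σ2 onset /w/, coda /∅/ ok → phonotactically legal

[ga], [rel], [mlol], [je.wo]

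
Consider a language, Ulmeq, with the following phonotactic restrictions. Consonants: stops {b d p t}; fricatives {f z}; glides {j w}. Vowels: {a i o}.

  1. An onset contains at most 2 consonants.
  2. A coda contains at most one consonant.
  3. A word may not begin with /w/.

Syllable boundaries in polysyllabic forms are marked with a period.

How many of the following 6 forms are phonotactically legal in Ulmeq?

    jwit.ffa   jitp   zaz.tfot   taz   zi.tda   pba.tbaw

jwit.ffa — σ1 onset /jw/ (2C), coda /t/ ok; σ2 onset /ff/ (2C), coda /∅/ ok → phonotactically legal
jitp — violates constraint 2: syllable 1 coda /tp/ has 2 consonants (> 1) → phonotactically illegal
zaz.tfot — σ1 onset /z/, coda /z/ ok; σ2 onset /tf/ (2C), coda /t/ ok → phonotactically legal
taz — σ1 onset /t/, coda /z/ ok → phonotactically legal
zi.tda — σ1 onset /z/, coda /∅/ ok; σ2 onset /td/ (2C), coda /∅/ ok → phonotactically legal
pba.tbaw — σ1 onset /pb/ (2C), coda /∅/ ok; σ2 onset /tb/ (2C), coda /w/ ok → phonotactically legal
Phonotactically legal: jwit.ffa, zaz.tfot, taz, zi.tda, pba.tbaw → 5.

5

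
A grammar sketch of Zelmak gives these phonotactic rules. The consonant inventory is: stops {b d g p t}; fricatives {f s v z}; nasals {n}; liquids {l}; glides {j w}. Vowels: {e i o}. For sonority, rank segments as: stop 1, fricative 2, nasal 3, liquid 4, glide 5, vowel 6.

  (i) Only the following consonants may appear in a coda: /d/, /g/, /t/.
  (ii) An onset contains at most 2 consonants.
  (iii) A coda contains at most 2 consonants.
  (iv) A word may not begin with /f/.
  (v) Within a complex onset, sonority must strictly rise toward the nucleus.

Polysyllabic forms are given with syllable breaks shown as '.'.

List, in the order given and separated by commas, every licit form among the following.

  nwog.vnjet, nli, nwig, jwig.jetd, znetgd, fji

nli, nwig

nwog.vnjet — violates constraint (ii): syllable 2 onset /vnj/ has 3 consonants (> 2) → illicit
nli — σ1 onset /nl/ (3→4 rises), coda /∅/ ok → licit
nwig — σ1 onset /nw/ (3→5 rises), coda /g/ ok → licit
jwig.jetd — violates constraint (v): syllable 1 onset /jw/: /j/ (glide, 5) → /w/ (glide, 5) does not rise → illicit
znetgd — violates constraint (iii): syllable 1 coda /tgd/ has 3 consonants (> 2) → illicit
fji — violates constraint (iv): word begins with /f/ → illicit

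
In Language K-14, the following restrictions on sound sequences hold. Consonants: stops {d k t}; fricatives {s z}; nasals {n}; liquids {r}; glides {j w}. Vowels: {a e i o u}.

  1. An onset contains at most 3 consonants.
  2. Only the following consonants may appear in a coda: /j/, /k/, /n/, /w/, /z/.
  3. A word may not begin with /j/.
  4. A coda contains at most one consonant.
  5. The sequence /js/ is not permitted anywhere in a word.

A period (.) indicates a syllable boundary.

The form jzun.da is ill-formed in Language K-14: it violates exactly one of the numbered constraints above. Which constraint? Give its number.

jzun.da: word begins with /j/.
This is a violation of constraint 3: "A word may not begin with /j/."
The remaining constraints (1, 2, 4, 5) are satisfied.

3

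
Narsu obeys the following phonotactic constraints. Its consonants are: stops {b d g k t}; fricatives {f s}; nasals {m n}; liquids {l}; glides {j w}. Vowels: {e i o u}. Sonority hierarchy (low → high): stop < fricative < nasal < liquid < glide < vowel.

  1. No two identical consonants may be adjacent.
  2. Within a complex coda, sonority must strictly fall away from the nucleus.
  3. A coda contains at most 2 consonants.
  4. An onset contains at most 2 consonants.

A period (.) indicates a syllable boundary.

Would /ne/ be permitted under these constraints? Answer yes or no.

yes

/ne/ — σ1 onset /n/, coda /∅/ ok → permitted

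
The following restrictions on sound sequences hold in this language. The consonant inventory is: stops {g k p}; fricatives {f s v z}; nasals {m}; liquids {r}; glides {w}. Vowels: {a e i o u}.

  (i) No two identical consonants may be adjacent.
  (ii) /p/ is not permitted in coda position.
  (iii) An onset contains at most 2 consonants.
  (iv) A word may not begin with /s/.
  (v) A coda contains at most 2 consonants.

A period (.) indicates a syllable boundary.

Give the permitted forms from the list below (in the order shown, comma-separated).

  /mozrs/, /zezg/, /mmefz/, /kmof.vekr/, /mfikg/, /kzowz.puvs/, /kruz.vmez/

/mozrs/ — violates constraint (v): syllable 1 coda /zrs/ has 3 consonants (> 2) → not permitted
/zezg/ — σ1 onset /z/, coda /zg/ (2C) ok → permitted
/mmefz/ — violates constraint (i): adjacent identical consonants /mm/ → not permitted
/kmof.vekr/ — σ1 onset /km/ (2C), coda /f/ ok; σ2 onset /v/, coda /kr/ (2C) ok → permitted
/mfikg/ — σ1 onset /mf/ (2C), coda /kg/ (2C) ok → permitted
/kzowz.puvs/ — σ1 onset /kz/ (2C), coda /wz/ (2C) ok; σ2 onset /p/, coda /vs/ (2C) ok → permitted
/kruz.vmez/ — σ1 onset /kr/ (2C), coda /z/ ok; σ2 onset /vm/ (2C), coda /z/ ok → permitted

/zezg/, /kmof.vekr/, /mfikg/, /kzowz.puvs/, /kruz.vmez/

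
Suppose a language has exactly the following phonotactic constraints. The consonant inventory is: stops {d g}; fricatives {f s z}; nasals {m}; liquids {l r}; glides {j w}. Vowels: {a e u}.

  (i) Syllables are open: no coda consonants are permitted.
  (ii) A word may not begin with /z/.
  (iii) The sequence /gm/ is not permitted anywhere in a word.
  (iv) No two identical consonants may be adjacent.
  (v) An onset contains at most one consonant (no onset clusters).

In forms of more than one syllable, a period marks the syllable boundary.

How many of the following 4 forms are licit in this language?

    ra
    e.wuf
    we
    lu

ra — σ1 onset /r/, coda /∅/ ok → licit
e.wuf — violates constraint (i): syllable 2 coda /f/ has 1 consonant (> 0) → illicit
we — σ1 onset /w/, coda /∅/ ok → licit
lu — σ1 onset /l/, coda /∅/ ok → licit
Licit: ra, we, lu → 3.

3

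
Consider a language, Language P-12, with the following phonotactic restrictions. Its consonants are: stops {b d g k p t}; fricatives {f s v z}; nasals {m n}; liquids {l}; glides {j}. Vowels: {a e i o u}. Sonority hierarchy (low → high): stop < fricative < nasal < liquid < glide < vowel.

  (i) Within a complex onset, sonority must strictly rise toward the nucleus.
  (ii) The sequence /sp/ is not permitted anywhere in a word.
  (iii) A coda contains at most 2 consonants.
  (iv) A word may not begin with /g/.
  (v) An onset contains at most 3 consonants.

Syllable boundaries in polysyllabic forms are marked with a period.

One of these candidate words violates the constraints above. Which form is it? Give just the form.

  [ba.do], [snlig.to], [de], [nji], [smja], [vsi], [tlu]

[vsi]

[ba.do] — σ1 onset /b/, coda /∅/ ok; σ2 onset /d/, coda /∅/ ok → licit
[snlig.to] — σ1 onset /snl/ (2→3→4 rises), coda /g/ ok; σ2 onset /t/, coda /∅/ ok → licit
[de] — σ1 onset /d/, coda /∅/ ok → licit
[nji] — σ1 onset /nj/ (3→5 rises), coda /∅/ ok → licit
[smja] — σ1 onset /smj/ (2→3→5 rises), coda /∅/ ok → licit
[vsi] — violates constraint (i): syllable 1 onset /vs/: /v/ (fricative, 2) → /s/ (fricative, 2) does not rise → illicit
[tlu] — σ1 onset /tl/ (1→4 rises), coda /∅/ ok → licit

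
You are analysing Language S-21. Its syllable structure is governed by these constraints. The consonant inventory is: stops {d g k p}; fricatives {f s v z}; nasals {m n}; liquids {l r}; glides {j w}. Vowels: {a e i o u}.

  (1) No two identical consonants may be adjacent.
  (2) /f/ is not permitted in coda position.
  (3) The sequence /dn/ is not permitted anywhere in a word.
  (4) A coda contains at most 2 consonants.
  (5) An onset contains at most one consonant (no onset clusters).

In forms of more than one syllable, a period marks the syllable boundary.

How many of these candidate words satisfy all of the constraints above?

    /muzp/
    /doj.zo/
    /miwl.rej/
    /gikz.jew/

4

/muzp/ — σ1 onset /m/, coda /zp/ (2C) ok → licit
/doj.zo/ — σ1 onset /d/, coda /j/ ok; σ2 onset /z/, coda /∅/ ok → licit
/miwl.rej/ — σ1 onset /m/, coda /wl/ (2C) ok; σ2 onset /r/, coda /j/ ok → licit
/gikz.jew/ — σ1 onset /g/, coda /kz/ (2C) ok; σ2 onset /j/, coda /w/ ok → licit
Licit: /muzp/, /doj.zo/, /miwl.rej/, /gikz.jew/ → 4.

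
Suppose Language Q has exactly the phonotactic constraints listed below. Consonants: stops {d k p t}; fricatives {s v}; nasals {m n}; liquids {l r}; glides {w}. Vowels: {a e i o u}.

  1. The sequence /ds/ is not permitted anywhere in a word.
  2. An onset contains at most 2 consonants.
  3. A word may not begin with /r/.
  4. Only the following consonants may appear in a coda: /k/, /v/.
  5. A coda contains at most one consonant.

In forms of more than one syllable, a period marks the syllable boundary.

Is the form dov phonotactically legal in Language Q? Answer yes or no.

yes

dov — σ1 onset /d/, coda /v/ ok → phonotactically legal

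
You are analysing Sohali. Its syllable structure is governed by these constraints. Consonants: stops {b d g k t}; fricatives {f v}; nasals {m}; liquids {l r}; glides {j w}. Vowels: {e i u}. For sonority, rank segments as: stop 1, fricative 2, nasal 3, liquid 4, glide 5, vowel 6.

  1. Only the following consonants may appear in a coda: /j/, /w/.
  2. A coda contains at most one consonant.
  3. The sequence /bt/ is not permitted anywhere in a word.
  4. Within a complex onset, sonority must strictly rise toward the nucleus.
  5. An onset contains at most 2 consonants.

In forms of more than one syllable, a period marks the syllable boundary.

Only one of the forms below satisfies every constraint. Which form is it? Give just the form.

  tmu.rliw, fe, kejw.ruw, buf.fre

tmu.rliw — violates constraint 4: syllable 2 onset /rl/: /r/ (liquid, 4) → /l/ (liquid, 4) does not rise → not permitted
fe — σ1 onset /f/, coda /∅/ ok → permitted
kejw.ruw — violates constraint 2: syllable 1 coda /jw/ has 2 consonants (> 1) → not permitted
buf.fre — violates constraint 1: syllable 1 coda contains /f/, which is not a licensed coda consonant → not permitted

fe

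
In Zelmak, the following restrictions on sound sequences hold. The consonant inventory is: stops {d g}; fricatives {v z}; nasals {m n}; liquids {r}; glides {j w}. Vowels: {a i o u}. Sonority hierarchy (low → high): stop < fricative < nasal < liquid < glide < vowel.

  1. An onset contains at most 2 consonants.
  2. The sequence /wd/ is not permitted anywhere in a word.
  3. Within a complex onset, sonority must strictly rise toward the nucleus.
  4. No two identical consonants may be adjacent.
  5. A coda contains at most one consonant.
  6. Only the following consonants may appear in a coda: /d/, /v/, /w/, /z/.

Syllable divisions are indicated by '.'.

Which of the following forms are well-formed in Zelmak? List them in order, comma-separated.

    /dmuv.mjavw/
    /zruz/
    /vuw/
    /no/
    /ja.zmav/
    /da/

/dmuv.mjavw/ — violates constraint 5: syllable 2 coda /vw/ has 2 consonants (> 1) → ill-formed
/zruz/ — σ1 onset /zr/ (2→4 rises), coda /z/ ok → well-formed
/vuw/ — σ1 onset /v/, coda /w/ ok → well-formed
/no/ — σ1 onset /n/, coda /∅/ ok → well-formed
/ja.zmav/ — σ1 onset /j/, coda /∅/ ok; σ2 onset /zm/ (2→3 rises), coda /v/ ok → well-formed
/da/ — σ1 onset /d/, coda /∅/ ok → well-formed

/zruz/, /vuw/, /no/, /ja.zmav/, /da/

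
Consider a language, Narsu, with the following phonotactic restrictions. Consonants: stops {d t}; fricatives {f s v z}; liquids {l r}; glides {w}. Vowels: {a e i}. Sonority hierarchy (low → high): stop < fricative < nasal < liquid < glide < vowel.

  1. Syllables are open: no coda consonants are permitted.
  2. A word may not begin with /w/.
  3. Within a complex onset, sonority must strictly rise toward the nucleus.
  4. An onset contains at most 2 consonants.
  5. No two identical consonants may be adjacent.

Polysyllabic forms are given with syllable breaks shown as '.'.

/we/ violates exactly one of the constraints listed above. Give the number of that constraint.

2

/we/: word begins with /w/.
This is a violation of constraint 2: "A word may not begin with /w/."
The remaining constraints (1, 3, 4, 5) are satisfied.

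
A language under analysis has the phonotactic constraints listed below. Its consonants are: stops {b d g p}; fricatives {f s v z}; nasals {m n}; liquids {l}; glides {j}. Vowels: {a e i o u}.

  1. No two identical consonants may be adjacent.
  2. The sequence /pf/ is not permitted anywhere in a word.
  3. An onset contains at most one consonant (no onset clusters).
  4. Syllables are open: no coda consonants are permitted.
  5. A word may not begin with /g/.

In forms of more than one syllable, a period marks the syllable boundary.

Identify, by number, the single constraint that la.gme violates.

3

la.gme: syllable 2 onset /gm/ has 2 consonants (> 1).
This is a violation of constraint 3: "An onset contains at most one consonant (no onset clusters)."
The remaining constraints (1, 2, 4, 5) are satisfied.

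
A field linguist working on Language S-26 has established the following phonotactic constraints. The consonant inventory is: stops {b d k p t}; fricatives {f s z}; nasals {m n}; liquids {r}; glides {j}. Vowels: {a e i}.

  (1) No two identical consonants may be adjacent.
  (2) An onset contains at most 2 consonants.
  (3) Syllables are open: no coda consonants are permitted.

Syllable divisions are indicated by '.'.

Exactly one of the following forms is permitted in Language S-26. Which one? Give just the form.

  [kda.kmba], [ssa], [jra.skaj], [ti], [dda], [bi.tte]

[kda.kmba] — violates constraint 2: syllable 2 onset /kmb/ has 3 consonants (> 2) → not permitted
[ssa] — violates constraint 1: adjacent identical consonants /ss/ → not permitted
[jra.skaj] — violates constraint 3: syllable 2 coda /j/ has 1 consonant (> 0) → not permitted
[ti] — σ1 onset /t/, coda /∅/ ok → permitted
[dda] — violates constraint 1: adjacent identical consonants /dd/ → not permitted
[bi.tte] — violates constraint 1: adjacent identical consonants /tt/ → not permitted

[ti]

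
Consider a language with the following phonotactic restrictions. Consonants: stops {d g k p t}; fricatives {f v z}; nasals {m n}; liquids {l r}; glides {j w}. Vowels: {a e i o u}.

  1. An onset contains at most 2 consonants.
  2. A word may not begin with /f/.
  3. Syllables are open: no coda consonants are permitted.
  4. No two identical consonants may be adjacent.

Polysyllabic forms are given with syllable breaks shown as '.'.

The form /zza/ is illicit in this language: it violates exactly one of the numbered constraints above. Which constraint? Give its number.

/zza/: adjacent identical consonants /zz/.
This is a violation of constraint 4: "No two identical consonants may be adjacent."
The remaining constraints (1, 2, 3) are satisfied.

4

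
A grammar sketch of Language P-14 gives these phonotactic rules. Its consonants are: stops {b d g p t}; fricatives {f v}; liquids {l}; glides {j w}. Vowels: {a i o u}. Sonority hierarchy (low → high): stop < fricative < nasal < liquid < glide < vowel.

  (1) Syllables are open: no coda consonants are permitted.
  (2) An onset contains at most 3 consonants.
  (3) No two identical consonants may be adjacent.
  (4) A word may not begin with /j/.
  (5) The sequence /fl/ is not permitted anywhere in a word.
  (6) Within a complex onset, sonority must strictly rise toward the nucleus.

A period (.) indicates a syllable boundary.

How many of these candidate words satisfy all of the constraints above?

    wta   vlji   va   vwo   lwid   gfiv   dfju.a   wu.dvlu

5

wta — violates constraint 6: syllable 1 onset /wt/: /w/ (glide, 5) → /t/ (stop, 1) does not rise → illicit
vlji — σ1 onset /vlj/ (2→4→5 rises), coda /∅/ ok → licit
va — σ1 onset /v/, coda /∅/ ok → licit
vwo — σ1 onset /vw/ (2→5 rises), coda /∅/ ok → licit
lwid — violates constraint 1: syllable 1 coda /d/ has 1 consonant (> 0) → illicit
gfiv — violates constraint 1: syllable 1 coda /v/ has 1 consonant (> 0) → illicit
dfju.a — σ1 onset /dfj/ (1→2→5 rises), coda /∅/ ok; σ2 onset /∅/, coda /∅/ ok → licit
wu.dvlu — σ1 onset /w/, coda /∅/ ok; σ2 onset /dvl/ (1→2→4 rises), coda /∅/ ok → licit
Licit: vlji, va, vwo, dfju.a, wu.dvlu → 5.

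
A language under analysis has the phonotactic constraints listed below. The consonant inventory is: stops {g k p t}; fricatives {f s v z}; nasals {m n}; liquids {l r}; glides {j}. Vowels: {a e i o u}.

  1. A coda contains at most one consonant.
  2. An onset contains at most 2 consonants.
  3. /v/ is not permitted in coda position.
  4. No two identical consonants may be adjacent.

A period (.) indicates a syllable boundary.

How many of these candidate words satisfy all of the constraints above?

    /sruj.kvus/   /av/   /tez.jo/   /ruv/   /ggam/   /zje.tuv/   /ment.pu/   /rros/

/sruj.kvus/ — σ1 onset /sr/ (2C), coda /j/ ok; σ2 onset /kv/ (2C), coda /s/ ok → licit
/av/ — violates constraint 3: syllable 1 coda contains /v/ → illicit
/tez.jo/ — σ1 onset /t/, coda /z/ ok; σ2 onset /j/, coda /∅/ ok → licit
/ruv/ — violates constraint 3: syllable 1 coda contains /v/ → illicit
/ggam/ — violates constraint 4: adjacent identical consonants /gg/ → illicit
/zje.tuv/ — violates constraint 3: syllable 2 coda contains /v/ → illicit
/ment.pu/ — violates constraint 1: syllable 1 coda /nt/ has 2 consonants (> 1) → illicit
/rros/ — violates constraint 4: adjacent identical consonants /rr/ → illicit
Licit: /sruj.kvus/, /tez.jo/ → 2.

2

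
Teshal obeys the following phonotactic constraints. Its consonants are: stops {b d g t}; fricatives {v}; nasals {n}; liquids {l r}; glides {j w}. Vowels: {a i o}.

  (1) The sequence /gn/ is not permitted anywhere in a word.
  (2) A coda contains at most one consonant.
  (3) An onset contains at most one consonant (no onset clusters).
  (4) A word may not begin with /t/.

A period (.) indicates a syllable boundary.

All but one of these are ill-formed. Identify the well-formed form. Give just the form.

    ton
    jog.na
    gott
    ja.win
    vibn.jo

ton — violates constraint 4: word begins with /t/ → ill-formed
jog.na — violates constraint 1: contains banned sequence /gn/ → ill-formed
gott — violates constraint 2: syllable 1 coda /tt/ has 2 consonants (> 1) → ill-formed
ja.win — σ1 onset /j/, coda /∅/ ok; σ2 onset /w/, coda /n/ ok → well-formed
vibn.jo — violates constraint 2: syllable 1 coda /bn/ has 2 consonants (> 1) → ill-formed

ja.win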